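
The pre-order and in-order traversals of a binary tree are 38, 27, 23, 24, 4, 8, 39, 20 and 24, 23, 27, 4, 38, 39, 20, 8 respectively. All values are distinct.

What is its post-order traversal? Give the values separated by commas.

The first element of pre-order is the root; it splits in-order into left and right subtrees.
Root 38: left subtree has 4 nodes {24, 23, 27, 4}, right has 3 {39, 20, 8}.
  Root 27: left subtree has 2 nodes {24, 23}, right has 1 {4}.
    Root 23: left subtree has 1 node {24}, right has 0 { }.
  Root 8: left subtree has 2 nodes {39, 20}, right has 0 { }.
    Root 39: left subtree has 0 nodes { }, right has 1 {20}.

24, 23, 4, 27, 20, 39, 8, 38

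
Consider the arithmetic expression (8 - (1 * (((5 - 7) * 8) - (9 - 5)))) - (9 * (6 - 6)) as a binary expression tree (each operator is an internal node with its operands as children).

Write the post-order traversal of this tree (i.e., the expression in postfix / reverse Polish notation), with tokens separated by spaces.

8 1 5 7 - 8 * 9 5 - - * - 9 6 6 - * -

Post-order on an expression tree gives postfix notation: for each operator, emit left operand, right operand, then the operator.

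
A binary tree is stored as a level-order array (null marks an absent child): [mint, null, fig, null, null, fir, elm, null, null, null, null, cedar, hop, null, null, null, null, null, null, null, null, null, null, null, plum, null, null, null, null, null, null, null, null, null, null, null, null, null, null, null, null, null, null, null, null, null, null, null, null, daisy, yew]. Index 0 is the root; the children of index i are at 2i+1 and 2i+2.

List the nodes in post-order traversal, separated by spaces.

Post-order visits the left subtree, then the right subtree, then the node.
At mint: no left child.
At mint: go right to fig.
  At fig: go left to fir.
    At fir: go left to cedar.
      At cedar: no left child.
      At cedar: go right to plum.
        At plum: go left to daisy.
          daisy is a leaf — visit daisy.
        At plum: go right to yew.
          yew is a leaf — visit yew.
        Visit plum.
      Visit cedar.
    At fir: go right to hop.
      hop is a leaf — visit hop.
    Visit fir.
  At fig: go right to elm.
    elm is a leaf — visit elm.
  Visit fig.
Visit mint.

daisy yew plum cedar hop fir elm fig mint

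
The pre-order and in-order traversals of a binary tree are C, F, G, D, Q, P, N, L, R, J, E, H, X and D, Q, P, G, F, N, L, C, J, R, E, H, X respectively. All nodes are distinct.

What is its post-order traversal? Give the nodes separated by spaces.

P Q D G L N F J X H E R C

The first element of pre-order is the root; it splits in-order into left and right subtrees.
Root C: left subtree has 7 nodes {D, Q, P, G, F, N, L}, right has 5 {J, R, E, H, X}.
  Root F: left subtree has 4 nodes {D, Q, P, G}, right has 2 {N, L}.
    Root G: left subtree has 3 nodes {D, Q, P}, right has 0 { }.
      Root D: left subtree has 0 nodes { }, right has 2 {Q, P}.
        Root Q: left subtree has 0 nodes { }, right has 1 {P}.
    Root N: left subtree has 0 nodes { }, right has 1 {L}.
  Root R: left subtree has 1 node {J}, right has 3 {E, H, X}.
    Root E: left subtree has 0 nodes { }, right has 2 {H, X}.
      Root H: left subtree has 0 nodes { }, right has 1 {X}.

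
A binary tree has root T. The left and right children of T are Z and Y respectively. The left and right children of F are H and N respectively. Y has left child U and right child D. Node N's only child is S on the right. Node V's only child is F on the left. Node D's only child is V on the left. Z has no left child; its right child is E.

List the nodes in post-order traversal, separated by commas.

Post-order visits the left subtree, then the right subtree, then the node.
At T: go left to Z.
  At Z: no left child.
  At Z: go right to E.
    E is a leaf — visit E.
  Visit Z.
At T: go right to Y.
  At Y: go left to U.
    U is a leaf — visit U.
  At Y: go right to D.
    At D: go left to V.
      At V: go left to F.
        At F: go left to H.
          H is a leaf — visit H.
        At F: go right to N.
          At N: no left child.
          At N: go right to S.
            S is a leaf — visit S.
          Visit N.
        Visit F.
      At V: no right child.
      Visit V.
    At D: no right child.
    Visit D.
  Visit Y.
Visit T.

E, Z, U, H, S, N, F, V, D, Y, T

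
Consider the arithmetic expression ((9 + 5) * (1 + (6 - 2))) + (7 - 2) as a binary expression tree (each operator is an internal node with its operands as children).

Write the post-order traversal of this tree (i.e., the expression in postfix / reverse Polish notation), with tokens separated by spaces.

9 5 + 1 6 2 - + * 7 2 - +

Post-order on an expression tree gives postfix notation: for each operator, emit left operand, right operand, then the operator.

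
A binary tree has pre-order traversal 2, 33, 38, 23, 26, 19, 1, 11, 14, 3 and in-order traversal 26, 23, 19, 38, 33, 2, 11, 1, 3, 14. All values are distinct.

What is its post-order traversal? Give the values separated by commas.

The first element of pre-order is the root; it splits in-order into left and right subtrees.
Root 2: left subtree has 5 nodes {26, 23, 19, 38, 33}, right has 4 {11, 1, 3, 14}.
  Root 33: left subtree has 4 nodes {26, 23, 19, 38}, right has 0 { }.
    Root 38: left subtree has 3 nodes {26, 23, 19}, right has 0 { }.
      Root 23: left subtree has 1 node {26}, right has 1 {19}.
  Root 1: left subtree has 1 node {11}, right has 2 {3, 14}.
    Root 14: left subtree has 1 node {3}, right has 0 { }.

26, 19, 23, 38, 33, 11, 3, 14, 1, 2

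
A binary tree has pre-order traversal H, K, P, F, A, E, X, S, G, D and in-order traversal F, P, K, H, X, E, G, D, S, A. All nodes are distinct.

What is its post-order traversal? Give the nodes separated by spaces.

F P K X D G S E A H

The first element of pre-order is the root; it splits in-order into left and right subtrees.
Root H: left subtree has 3 nodes {F, P, K}, right has 6 {X, E, G, D, S, A}.
  Root K: left subtree has 2 nodes {F, P}, right has 0 { }.
    Root P: left subtree has 1 node {F}, right has 0 { }.
  Root A: left subtree has 5 nodes {X, E, G, D, S}, right has 0 { }.
    Root E: left subtree has 1 node {X}, right has 3 {G, D, S}.
      Root S: left subtree has 2 nodes {G, D}, right has 0 { }.
        Root G: left subtree has 0 nodes { }, right has 1 {D}.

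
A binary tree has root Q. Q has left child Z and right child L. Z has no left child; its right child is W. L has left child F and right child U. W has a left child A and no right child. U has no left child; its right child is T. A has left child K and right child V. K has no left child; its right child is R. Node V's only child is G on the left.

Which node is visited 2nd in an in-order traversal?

K

In-order visits the left subtree, then the node, then the right subtree.
At Q: go left to Z.
  At Z: no left child.
  Visit Z.
  At Z: go right to W.
    At W: go left to A.
      At A: go left to K.
        At K: no left child.
        Visit K.
        At K: go right to R.
          R is a leaf — visit R.
      Visit A.
      At A: go right to V.
        At V: go left to G.
          G is a leaf — visit G.
        Visit V.
        At V: no right child.
    Visit W.
    At W: no right child.
Visit Q.
At Q: go right to L.
  At L: go left to F.
    F is a leaf — visit F.
  Visit L.
  At L: go right to U.
    At U: no left child.
    Visit U.
    At U: go right to T.
      T is a leaf — visit T.
Full in-order sequence: Z, K, R, A, G, V, W, Q, F, L, U, T.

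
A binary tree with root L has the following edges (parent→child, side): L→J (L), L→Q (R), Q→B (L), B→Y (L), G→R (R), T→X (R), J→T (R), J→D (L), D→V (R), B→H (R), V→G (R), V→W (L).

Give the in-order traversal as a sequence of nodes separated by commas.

D, W, V, G, R, J, T, X, L, Y, B, H, Q

In-order visits the left subtree, then the node, then the right subtree.
At L: go left to J.
  At J: go left to D.
    At D: no left child.
    Visit D.
    At D: go right to V.
      At V: go left to W.
        W is a leaf — visit W.
      Visit V.
      At V: go right to G.
        At G: no left child.
        Visit G.
        At G: go right to R.
          R is a leaf — visit R.
  Visit J.
  At J: go right to T.
    At T: no left child.
    Visit T.
    At T: go right to X.
      X is a leaf — visit X.
Visit L.
At L: go right to Q.
  At Q: go left to B.
    At B: go left to Y.
      Y is a leaf — visit Y.
    Visit B.
    At B: go right to H.
      H is a leaf — visit H.
  Visit Q.
  At Q: no right child.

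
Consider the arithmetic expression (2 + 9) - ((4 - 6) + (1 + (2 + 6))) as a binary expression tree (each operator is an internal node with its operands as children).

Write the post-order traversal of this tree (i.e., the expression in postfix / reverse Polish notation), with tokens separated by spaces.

2 9 + 4 6 - 1 2 6 + + + -

Post-order on an expression tree gives postfix notation: for each operator, emit left operand, right operand, then the operator.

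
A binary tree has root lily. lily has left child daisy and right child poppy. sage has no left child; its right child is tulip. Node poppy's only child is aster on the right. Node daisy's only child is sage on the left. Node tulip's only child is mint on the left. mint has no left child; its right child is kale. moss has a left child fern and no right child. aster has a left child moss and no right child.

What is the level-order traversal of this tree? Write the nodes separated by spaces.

lily daisy poppy sage aster tulip moss mint fern kale

Level-order visits nodes level by level from the root, left to right within each level.
Level 0: lily
Level 1: daisy, poppy
Level 2: sage, aster
Level 3: tulip, moss
Level 4: mint, fern
Level 5: kale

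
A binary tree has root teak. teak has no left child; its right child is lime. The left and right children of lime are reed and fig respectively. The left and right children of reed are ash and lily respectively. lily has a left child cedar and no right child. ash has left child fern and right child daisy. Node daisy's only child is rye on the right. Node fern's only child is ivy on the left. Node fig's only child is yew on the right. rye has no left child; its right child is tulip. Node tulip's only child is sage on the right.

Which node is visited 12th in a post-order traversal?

Post-order visits the left subtree, then the right subtree, then the node.
At teak: no left child.
At teak: go right to lime.
  At lime: go left to reed.
    At reed: go left to ash.
      At ash: go left to fern.
        At fern: go left to ivy.
          ivy is a leaf — visit ivy.
        At fern: no right child.
        Visit fern.
      At ash: go right to daisy.
        At daisy: no left child.
        At daisy: go right to rye.
          At rye: no left child.
          At rye: go right to tulip.
            At tulip: no left child.
            At tulip: go right to sage.
              sage is a leaf — visit sage.
            Visit tulip.
          Visit rye.
        Visit daisy.
      Visit ash.
    At reed: go right to lily.
      At lily: go left to cedar.
        cedar is a leaf — visit cedar.
      At lily: no right child.
      Visit lily.
    Visit reed.
  At lime: go right to fig.
    At fig: no left child.
    At fig: go right to yew.
      yew is a leaf — visit yew.
    Visit fig.
  Visit lime.
Visit teak.
Full post-order sequence: ivy, fern, sage, tulip, rye, daisy, ash, cedar, lily, reed, yew, fig, lime, teak.

fig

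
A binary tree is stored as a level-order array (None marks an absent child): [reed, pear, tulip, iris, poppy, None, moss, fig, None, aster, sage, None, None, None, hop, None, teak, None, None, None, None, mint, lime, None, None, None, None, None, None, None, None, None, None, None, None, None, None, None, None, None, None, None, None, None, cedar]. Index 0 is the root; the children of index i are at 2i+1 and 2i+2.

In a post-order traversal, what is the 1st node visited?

Post-order visits the left subtree, then the right subtree, then the node.
At reed: go left to pear.
  At pear: go left to iris.
    At iris: go left to fig.
      At fig: no left child.
      At fig: go right to teak.
        teak is a leaf — visit teak.
      Visit fig.
    At iris: no right child.
    Visit iris.
  At pear: go right to poppy.
    At poppy: go left to aster.
      aster is a leaf — visit aster.
    At poppy: go right to sage.
      At sage: go left to mint.
        At mint: no left child.
        At mint: go right to cedar.
          cedar is a leaf — visit cedar.
        Visit mint.
      At sage: go right to lime.
        lime is a leaf — visit lime.
      Visit sage.
    Visit poppy.
  Visit pear.
At reed: go right to tulip.
  At tulip: no left child.
  At tulip: go right to moss.
    At moss: no left child.
    At moss: go right to hop.
      hop is a leaf — visit hop.
    Visit moss.
  Visit tulip.
Visit reed.
Full post-order sequence: teak, fig, iris, aster, cedar, mint, lime, sage, poppy, pear, hop, moss, tulip, reed.

teak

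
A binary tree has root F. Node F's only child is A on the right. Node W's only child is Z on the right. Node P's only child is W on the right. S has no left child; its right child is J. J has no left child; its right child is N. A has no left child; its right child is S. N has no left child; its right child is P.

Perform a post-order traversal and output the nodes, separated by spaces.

Z W P N J S A F

Post-order visits the left subtree, then the right subtree, then the node.
At F: no left child.
At F: go right to A.
  At A: no left child.
  At A: go right to S.
    At S: no left child.
    At S: go right to J.
      At J: no left child.
      At J: go right to N.
        At N: no left child.
        At N: go right to P.
          At P: no left child.
          At P: go right to W.
            At W: no left child.
            At W: go right to Z.
              Z is a leaf — visit Z.
            Visit W.
          Visit P.
        Visit N.
      Visit J.
    Visit S.
  Visit A.
Visit F.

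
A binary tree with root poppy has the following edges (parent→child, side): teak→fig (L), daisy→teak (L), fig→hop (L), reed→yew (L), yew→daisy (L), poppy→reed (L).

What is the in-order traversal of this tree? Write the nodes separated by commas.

hop, fig, teak, daisy, yew, reed, poppy

In-order visits the left subtree, then the node, then the right subtree.
At poppy: go left to reed.
  At reed: go left to yew.
    At yew: go left to daisy.
      At daisy: go left to teak.
        At teak: go left to fig.
          At fig: go left to hop.
            hop is a leaf — visit hop.
          Visit fig.
          At fig: no right child.
        Visit teak.
        At teak: no right child.
      Visit daisy.
      At daisy: no right child.
    Visit yew.
    At yew: no right child.
  Visit reed.
  At reed: no right child.
Visit poppy.
At poppy: no right child.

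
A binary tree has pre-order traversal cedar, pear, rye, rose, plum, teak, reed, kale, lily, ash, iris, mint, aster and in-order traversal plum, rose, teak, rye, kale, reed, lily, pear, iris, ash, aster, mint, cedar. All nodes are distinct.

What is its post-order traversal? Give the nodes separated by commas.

The first element of pre-order is the root; it splits in-order into left and right subtrees.
Root cedar: left subtree has 12 nodes {plum, rose, teak, rye, kale, reed, lily, pear, iris, ash, aster, mint}, right has 0 { }.
  Root pear: left subtree has 7 nodes {plum, rose, teak, rye, kale, reed, lily}, right has 4 {iris, ash, aster, mint}.
    Root rye: left subtree has 3 nodes {plum, rose, teak}, right has 3 {kale, reed, lily}.
      Root rose: left subtree has 1 node {plum}, right has 1 {teak}.
      Root reed: left subtree has 1 node {kale}, right has 1 {lily}.
    Root ash: left subtree has 1 node {iris}, right has 2 {aster, mint}.
      Root mint: left subtree has 1 node {aster}, right has 0 { }.

plum, teak, rose, kale, lily, reed, rye, iris, aster, mint, ash, pear, cedar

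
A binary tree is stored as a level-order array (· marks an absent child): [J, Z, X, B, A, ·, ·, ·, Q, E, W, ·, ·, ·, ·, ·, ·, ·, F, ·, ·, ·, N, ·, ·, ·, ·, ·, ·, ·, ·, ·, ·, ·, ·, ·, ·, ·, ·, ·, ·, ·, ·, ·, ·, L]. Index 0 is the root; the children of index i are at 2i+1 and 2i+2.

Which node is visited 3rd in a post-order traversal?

Post-order visits the left subtree, then the right subtree, then the node.
At J: go left to Z.
  At Z: go left to B.
    At B: no left child.
    At B: go right to Q.
      At Q: no left child.
      At Q: go right to F.
        F is a leaf — visit F.
      Visit Q.
    Visit B.
  At Z: go right to A.
    At A: go left to E.
      E is a leaf — visit E.
    At A: go right to W.
      At W: no left child.
      At W: go right to N.
        At N: go left to L.
          L is a leaf — visit L.
        At N: no right child.
        Visit N.
      Visit W.
    Visit A.
  Visit Z.
At J: go right to X.
  X is a leaf — visit X.
Visit J.
Full post-order sequence: F, Q, B, E, L, N, W, A, Z, X, J.

B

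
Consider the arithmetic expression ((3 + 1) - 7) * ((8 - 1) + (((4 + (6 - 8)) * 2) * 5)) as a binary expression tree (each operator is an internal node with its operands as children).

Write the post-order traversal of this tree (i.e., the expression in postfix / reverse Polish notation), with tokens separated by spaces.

3 1 + 7 - 8 1 - 4 6 8 - + 2 * 5 * + *

Post-order on an expression tree gives postfix notation: for each operator, emit left operand, right operand, then the operator.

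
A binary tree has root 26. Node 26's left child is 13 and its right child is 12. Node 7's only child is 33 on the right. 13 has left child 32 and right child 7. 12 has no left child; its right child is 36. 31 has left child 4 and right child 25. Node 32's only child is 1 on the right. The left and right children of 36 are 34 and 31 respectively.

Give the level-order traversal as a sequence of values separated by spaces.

Level-order visits nodes level by level from the root, left to right within each level.
Level 0: 26
Level 1: 13, 12
Level 2: 32, 7, 36
Level 3: 1, 33, 34, 31
Level 4: 4, 25

26 13 12 32 7 36 1 33 34 31 4 25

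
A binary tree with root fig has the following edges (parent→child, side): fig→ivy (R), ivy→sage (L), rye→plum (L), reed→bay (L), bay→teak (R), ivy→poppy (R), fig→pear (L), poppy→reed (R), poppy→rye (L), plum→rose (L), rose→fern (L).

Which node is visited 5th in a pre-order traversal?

Pre-order visits the node, then its left subtree, then its right subtree.
Visit fig.
At fig: go left to pear.
  pear is a leaf — visit pear.
At fig: go right to ivy.
  Visit ivy.
  At ivy: go left to sage.
    sage is a leaf — visit sage.
  At ivy: go right to poppy.
    Visit poppy.
    At poppy: go left to rye.
      Visit rye.
      At rye: go left to plum.
        Visit plum.
        At plum: go left to rose.
          Visit rose.
          At rose: go left to fern.
            fern is a leaf — visit fern.
          At rose: no right child.
        At plum: no right child.
      At rye: no right child.
    At poppy: go right to reed.
      Visit reed.
      At reed: go left to bay.
        Visit bay.
        At bay: no left child.
        At bay: go right to teak.
          teak is a leaf — visit teak.
      At reed: no right child.
Full pre-order sequence: fig, pear, ivy, sage, poppy, rye, plum, rose, fern, reed, bay, teak.

poppy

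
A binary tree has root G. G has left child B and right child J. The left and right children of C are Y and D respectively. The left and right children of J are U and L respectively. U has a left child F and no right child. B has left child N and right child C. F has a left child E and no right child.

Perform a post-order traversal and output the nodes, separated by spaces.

Post-order visits the left subtree, then the right subtree, then the node.
At G: go left to B.
  At B: go left to N.
    N is a leaf — visit N.
  At B: go right to C.
    At C: go left to Y.
      Y is a leaf — visit Y.
    At C: go right to D.
      D is a leaf — visit D.
    Visit C.
  Visit B.
At G: go right to J.
  At J: go left to U.
    At U: go left to F.
      At F: go left to E.
        E is a leaf — visit E.
      At F: no right child.
      Visit F.
    At U: no right child.
    Visit U.
  At J: go right to L.
    L is a leaf — visit L.
  Visit J.
Visit G.

N Y D C B E F U L J G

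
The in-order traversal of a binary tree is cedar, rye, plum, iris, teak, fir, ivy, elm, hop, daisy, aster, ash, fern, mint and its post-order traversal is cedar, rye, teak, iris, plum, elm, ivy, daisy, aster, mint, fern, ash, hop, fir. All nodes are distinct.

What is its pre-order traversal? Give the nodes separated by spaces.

The last element of post-order is the root; it splits in-order into left and right subtrees.
Root fir: left subtree has 5 nodes {cedar, rye, plum, iris, teak}, right has 8 {ivy, elm, hop, daisy, aster, ash, fern, mint}.
  Root plum: left subtree has 2 nodes {cedar, rye}, right has 2 {iris, teak}.
    Root rye: left subtree has 1 node {cedar}, right has 0 { }.
    Root iris: left subtree has 0 nodes { }, right has 1 {teak}.
  Root hop: left subtree has 2 nodes {ivy, elm}, right has 5 {daisy, aster, ash, fern, mint}.
    Root ivy: left subtree has 0 nodes { }, right has 1 {elm}.
    Root ash: left subtree has 2 nodes {daisy, aster}, right has 2 {fern, mint}.
      Root aster: left subtree has 1 node {daisy}, right has 0 { }.
      Root fern: left subtree has 0 nodes { }, right has 1 {mint}.

fir plum rye cedar iris teak hop ivy elm ash aster daisy fern mint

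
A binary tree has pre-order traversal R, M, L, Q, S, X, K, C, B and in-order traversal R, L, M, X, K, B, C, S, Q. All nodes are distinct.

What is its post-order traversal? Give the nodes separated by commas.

L, B, C, K, X, S, Q, M, R

The first element of pre-order is the root; it splits in-order into left and right subtrees.
Root R: left subtree has 0 nodes { }, right has 8 {L, M, X, K, B, C, S, Q}.
  Root M: left subtree has 1 node {L}, right has 6 {X, K, B, C, S, Q}.
    Root Q: left subtree has 5 nodes {X, K, B, C, S}, right has 0 { }.
      Root S: left subtree has 4 nodes {X, K, B, C}, right has 0 { }.
        Root X: left subtree has 0 nodes { }, right has 3 {K, B, C}.
          Root K: left subtree has 0 nodes { }, right has 2 {B, C}.
            Root C: left subtree has 1 node {B}, right has 0 { }.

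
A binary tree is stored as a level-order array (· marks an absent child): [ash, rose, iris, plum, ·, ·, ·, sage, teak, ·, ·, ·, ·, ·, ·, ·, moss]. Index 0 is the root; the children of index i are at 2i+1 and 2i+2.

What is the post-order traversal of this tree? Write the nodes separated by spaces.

moss sage teak plum rose iris ash

Post-order visits the left subtree, then the right subtree, then the node.
At ash: go left to rose.
  At rose: go left to plum.
    At plum: go left to sage.
      At sage: no left child.
      At sage: go right to moss.
        moss is a leaf — visit moss.
      Visit sage.
    At plum: go right to teak.
      teak is a leaf — visit teak.
    Visit plum.
  At rose: no right child.
  Visit rose.
At ash: go right to iris.
  iris is a leaf — visit iris.
Visit ash.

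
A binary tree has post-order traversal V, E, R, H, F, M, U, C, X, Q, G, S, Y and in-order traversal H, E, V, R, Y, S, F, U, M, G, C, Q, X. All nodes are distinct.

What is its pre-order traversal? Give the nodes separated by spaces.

The last element of post-order is the root; it splits in-order into left and right subtrees.
Root Y: left subtree has 4 nodes {H, E, V, R}, right has 8 {S, F, U, M, G, C, Q, X}.
  Root H: left subtree has 0 nodes { }, right has 3 {E, V, R}.
    Root R: left subtree has 2 nodes {E, V}, right has 0 { }.
      Root E: left subtree has 0 nodes { }, right has 1 {V}.
  Root S: left subtree has 0 nodes { }, right has 7 {F, U, M, G, C, Q, X}.
    Root G: left subtree has 3 nodes {F, U, M}, right has 3 {C, Q, X}.
      Root U: left subtree has 1 node {F}, right has 1 {M}.
      Root Q: left subtree has 1 node {C}, right has 1 {X}.

Y H R E V S G U F M Q C X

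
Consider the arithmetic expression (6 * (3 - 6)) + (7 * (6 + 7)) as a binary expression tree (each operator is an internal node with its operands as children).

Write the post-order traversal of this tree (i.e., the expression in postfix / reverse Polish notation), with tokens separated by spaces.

6 3 6 - * 7 6 7 + * +

Post-order on an expression tree gives postfix notation: for each operator, emit left operand, right operand, then the operator.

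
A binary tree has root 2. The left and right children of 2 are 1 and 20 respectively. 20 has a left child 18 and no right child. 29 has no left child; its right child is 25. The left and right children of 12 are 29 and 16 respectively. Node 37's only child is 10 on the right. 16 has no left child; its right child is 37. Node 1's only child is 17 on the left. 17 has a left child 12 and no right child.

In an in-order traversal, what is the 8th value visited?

1

In-order visits the left subtree, then the node, then the right subtree.
At 2: go left to 1.
  At 1: go left to 17.
    At 17: go left to 12.
      At 12: go left to 29.
        At 29: no left child.
        Visit 29.
        At 29: go right to 25.
          25 is a leaf — visit 25.
      Visit 12.
      At 12: go right to 16.
        At 16: no left child.
        Visit 16.
        At 16: go right to 37.
          At 37: no left child.
          Visit 37.
          At 37: go right to 10.
            10 is a leaf — visit 10.
    Visit 17.
    At 17: no right child.
  Visit 1.
  At 1: no right child.
Visit 2.
At 2: go right to 20.
  At 20: go left to 18.
    18 is a leaf — visit 18.
  Visit 20.
  At 20: no right child.
Full in-order sequence: 29, 25, 12, 16, 37, 10, 17, 1, 2, 18, 20.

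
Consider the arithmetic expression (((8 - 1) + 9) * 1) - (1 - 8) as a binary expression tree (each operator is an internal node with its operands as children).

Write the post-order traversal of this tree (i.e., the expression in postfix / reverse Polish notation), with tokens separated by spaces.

8 1 - 9 + 1 * 1 8 - -

Post-order on an expression tree gives postfix notation: for each operator, emit left operand, right operand, then the operator.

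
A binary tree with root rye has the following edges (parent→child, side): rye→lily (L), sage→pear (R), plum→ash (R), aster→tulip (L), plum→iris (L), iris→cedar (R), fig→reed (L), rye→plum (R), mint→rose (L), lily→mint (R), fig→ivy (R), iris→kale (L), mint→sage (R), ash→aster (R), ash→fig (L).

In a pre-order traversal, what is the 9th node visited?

kale

Pre-order visits the node, then its left subtree, then its right subtree.
Visit rye.
At rye: go left to lily.
  Visit lily.
  At lily: no left child.
  At lily: go right to mint.
    Visit mint.
    At mint: go left to rose.
      rose is a leaf — visit rose.
    At mint: go right to sage.
      Visit sage.
      At sage: no left child.
      At sage: go right to pear.
        pear is a leaf — visit pear.
At rye: go right to plum.
  Visit plum.
  At plum: go left to iris.
    Visit iris.
    At iris: go left to kale.
      kale is a leaf — visit kale.
    At iris: go right to cedar.
      cedar is a leaf — visit cedar.
  At plum: go right to ash.
    Visit ash.
    At ash: go left to fig.
      Visit fig.
      At fig: go left to reed.
        reed is a leaf — visit reed.
      At fig: go right to ivy.
        ivy is a leaf — visit ivy.
    At ash: go right to aster.
      Visit aster.
      At aster: go left to tulip.
        tulip is a leaf — visit tulip.
      At aster: no right child.
Full pre-order sequence: rye, lily, mint, rose, sage, pear, plum, iris, kale, cedar, ash, fig, reed, ivy, aster, tulip.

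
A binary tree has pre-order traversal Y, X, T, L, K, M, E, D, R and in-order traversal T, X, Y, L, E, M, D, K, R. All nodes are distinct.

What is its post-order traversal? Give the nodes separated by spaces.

The first element of pre-order is the root; it splits in-order into left and right subtrees.
Root Y: left subtree has 2 nodes {T, X}, right has 6 {L, E, M, D, K, R}.
  Root X: left subtree has 1 node {T}, right has 0 { }.
  Root L: left subtree has 0 nodes { }, right has 5 {E, M, D, K, R}.
    Root K: left subtree has 3 nodes {E, M, D}, right has 1 {R}.
      Root M: left subtree has 1 node {E}, right has 1 {D}.

T X E D M R K L Y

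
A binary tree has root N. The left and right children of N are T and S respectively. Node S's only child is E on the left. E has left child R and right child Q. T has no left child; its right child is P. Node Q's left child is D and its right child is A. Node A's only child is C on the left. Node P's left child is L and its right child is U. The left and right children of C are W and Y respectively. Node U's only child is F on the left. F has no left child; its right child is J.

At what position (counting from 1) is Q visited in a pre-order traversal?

Pre-order visits the node, then its left subtree, then its right subtree.
Visit N.
At N: go left to T.
  Visit T.
  At T: no left child.
  At T: go right to P.
    Visit P.
    At P: go left to L.
      L is a leaf — visit L.
    At P: go right to U.
      Visit U.
      At U: go left to F.
        Visit F.
        At F: no left child.
        At F: go right to J.
          J is a leaf — visit J.
      At U: no right child.
At N: go right to S.
  Visit S.
  At S: go left to E.
    Visit E.
    At E: go left to R.
      R is a leaf — visit R.
    At E: go right to Q.
      Visit Q.
      At Q: go left to D.
        D is a leaf — visit D.
      At Q: go right to A.
        Visit A.
        At A: go left to C.
          Visit C.
          At C: go left to W.
            W is a leaf — visit W.
          At C: go right to Y.
            Y is a leaf — visit Y.
        At A: no right child.
  At S: no right child.
Full pre-order sequence: N, T, P, L, U, F, J, S, E, R, Q, D, A, C, W, Y.

11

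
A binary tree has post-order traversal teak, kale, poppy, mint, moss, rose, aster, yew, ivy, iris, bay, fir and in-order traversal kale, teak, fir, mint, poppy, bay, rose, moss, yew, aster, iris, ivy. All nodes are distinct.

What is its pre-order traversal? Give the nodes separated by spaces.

fir kale teak bay mint poppy iris yew rose moss aster ivy

The last element of post-order is the root; it splits in-order into left and right subtrees.
Root fir: left subtree has 2 nodes {kale, teak}, right has 9 {mint, poppy, bay, rose, moss, yew, aster, iris, ivy}.
  Root kale: left subtree has 0 nodes { }, right has 1 {teak}.
  Root bay: left subtree has 2 nodes {mint, poppy}, right has 6 {rose, moss, yew, aster, iris, ivy}.
    Root mint: left subtree has 0 nodes { }, right has 1 {poppy}.
    Root iris: left subtree has 4 nodes {rose, moss, yew, aster}, right has 1 {ivy}.
      Root yew: left subtree has 2 nodes {rose, moss}, right has 1 {aster}.
        Root rose: left subtree has 0 nodes { }, right has 1 {moss}.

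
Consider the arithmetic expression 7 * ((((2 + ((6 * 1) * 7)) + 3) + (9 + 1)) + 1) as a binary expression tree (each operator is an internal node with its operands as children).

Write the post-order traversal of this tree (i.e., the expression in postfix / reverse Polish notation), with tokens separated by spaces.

7 2 6 1 * 7 * + 3 + 9 1 + + 1 + *

Post-order on an expression tree gives postfix notation: for each operator, emit left operand, right operand, then the operator.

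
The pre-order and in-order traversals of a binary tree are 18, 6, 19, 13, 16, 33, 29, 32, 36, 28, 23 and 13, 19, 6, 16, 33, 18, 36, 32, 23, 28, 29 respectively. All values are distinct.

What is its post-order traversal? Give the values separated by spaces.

13 19 33 16 6 36 23 28 32 29 18

The first element of pre-order is the root; it splits in-order into left and right subtrees.
Root 18: left subtree has 5 nodes {13, 19, 6, 16, 33}, right has 5 {36, 32, 23, 28, 29}.
  Root 6: left subtree has 2 nodes {13, 19}, right has 2 {16, 33}.
    Root 19: left subtree has 1 node {13}, right has 0 { }.
    Root 16: left subtree has 0 nodes { }, right has 1 {33}.
  Root 29: left subtree has 4 nodes {36, 32, 23, 28}, right has 0 { }.
    Root 32: left subtree has 1 node {36}, right has 2 {23, 28}.
      Root 28: left subtree has 1 node {23}, right has 0 { }.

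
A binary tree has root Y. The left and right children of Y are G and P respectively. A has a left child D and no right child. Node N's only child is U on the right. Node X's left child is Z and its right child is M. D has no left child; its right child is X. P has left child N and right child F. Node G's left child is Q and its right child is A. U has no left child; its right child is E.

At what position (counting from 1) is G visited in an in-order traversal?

2

In-order visits the left subtree, then the node, then the right subtree.
At Y: go left to G.
  At G: go left to Q.
    Q is a leaf — visit Q.
  Visit G.
  At G: go right to A.
    At A: go left to D.
      At D: no left child.
      Visit D.
      At D: go right to X.
        At X: go left to Z.
          Z is a leaf — visit Z.
        Visit X.
        At X: go right to M.
          M is a leaf — visit M.
    Visit A.
    At A: no right child.
Visit Y.
At Y: go right to P.
  At P: go left to N.
    At N: no left child.
    Visit N.
    At N: go right to U.
      At U: no left child.
      Visit U.
      At U: go right to E.
        E is a leaf — visit E.
  Visit P.
  At P: go right to F.
    F is a leaf — visit F.
Full in-order sequence: Q, G, D, Z, X, M, A, Y, N, U, E, P, F.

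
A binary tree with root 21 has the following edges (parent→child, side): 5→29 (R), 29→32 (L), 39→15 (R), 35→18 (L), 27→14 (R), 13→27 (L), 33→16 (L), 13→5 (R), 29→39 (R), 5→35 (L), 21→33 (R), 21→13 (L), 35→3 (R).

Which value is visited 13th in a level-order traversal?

39

Level-order visits nodes level by level from the root, left to right within each level.
Level 0: 21
Level 1: 13, 33
Level 2: 27, 5, 16
Level 3: 14, 35, 29
Level 4: 18, 3, 32, 39
Level 5: 15
Full level-order sequence: 21, 13, 33, 27, 5, 16, 14, 35, 29, 18, 3, 32, 39, 15.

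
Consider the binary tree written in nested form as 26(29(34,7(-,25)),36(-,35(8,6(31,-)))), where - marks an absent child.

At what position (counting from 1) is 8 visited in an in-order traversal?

In-order visits the left subtree, then the node, then the right subtree.
At 26: go left to 29.
  At 29: go left to 34.
    34 is a leaf — visit 34.
  Visit 29.
  At 29: go right to 7.
    At 7: no left child.
    Visit 7.
    At 7: go right to 25.
      25 is a leaf — visit 25.
Visit 26.
At 26: go right to 36.
  At 36: no left child.
  Visit 36.
  At 36: go right to 35.
    At 35: go left to 8.
      8 is a leaf — visit 8.
    Visit 35.
    At 35: go right to 6.
      At 6: go left to 31.
        31 is a leaf — visit 31.
      Visit 6.
      At 6: no right child.
Full in-order sequence: 34, 29, 7, 25, 26, 36, 8, 35, 31, 6.

7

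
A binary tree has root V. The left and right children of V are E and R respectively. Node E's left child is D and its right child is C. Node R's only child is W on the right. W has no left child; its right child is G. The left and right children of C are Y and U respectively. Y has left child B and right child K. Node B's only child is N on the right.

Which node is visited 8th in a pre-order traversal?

K

Pre-order visits the node, then its left subtree, then its right subtree.
Visit V.
At V: go left to E.
  Visit E.
  At E: go left to D.
    D is a leaf — visit D.
  At E: go right to C.
    Visit C.
    At C: go left to Y.
      Visit Y.
      At Y: go left to B.
        Visit B.
        At B: no left child.
        At B: go right to N.
          N is a leaf — visit N.
      At Y: go right to K.
        K is a leaf — visit K.
    At C: go right to U.
      U is a leaf — visit U.
At V: go right to R.
  Visit R.
  At R: no left child.
  At R: go right to W.
    Visit W.
    At W: no left child.
    At W: go right to G.
      G is a leaf — visit G.
Full pre-order sequence: V, E, D, C, Y, B, N, K, U, R, W, G.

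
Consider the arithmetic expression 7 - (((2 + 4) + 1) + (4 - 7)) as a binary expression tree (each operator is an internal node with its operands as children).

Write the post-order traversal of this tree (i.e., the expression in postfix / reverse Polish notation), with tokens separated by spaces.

7 2 4 + 1 + 4 7 - + -

Post-order on an expression tree gives postfix notation: for each operator, emit left operand, right operand, then the operator.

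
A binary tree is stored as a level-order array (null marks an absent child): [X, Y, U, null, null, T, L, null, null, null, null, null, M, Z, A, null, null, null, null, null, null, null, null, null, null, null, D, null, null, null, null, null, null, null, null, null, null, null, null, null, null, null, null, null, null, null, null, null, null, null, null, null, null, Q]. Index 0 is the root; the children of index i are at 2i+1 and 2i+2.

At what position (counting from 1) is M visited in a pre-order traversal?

5

Pre-order visits the node, then its left subtree, then its right subtree.
Visit X.
At X: go left to Y.
  Y is a leaf — visit Y.
At X: go right to U.
  Visit U.
  At U: go left to T.
    Visit T.
    At T: no left child.
    At T: go right to M.
      Visit M.
      At M: no left child.
      At M: go right to D.
        Visit D.
        At D: go left to Q.
          Q is a leaf — visit Q.
        At D: no right child.
  At U: go right to L.
    Visit L.
    At L: go left to Z.
      Z is a leaf — visit Z.
    At L: go right to A.
      A is a leaf — visit A.
Full pre-order sequence: X, Y, U, T, M, D, Q, L, Z, A.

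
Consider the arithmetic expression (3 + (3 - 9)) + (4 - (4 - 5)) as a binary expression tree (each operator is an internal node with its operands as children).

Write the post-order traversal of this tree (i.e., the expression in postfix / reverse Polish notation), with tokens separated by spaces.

Post-order on an expression tree gives postfix notation: for each operator, emit left operand, right operand, then the operator.

3 3 9 - + 4 4 5 - - +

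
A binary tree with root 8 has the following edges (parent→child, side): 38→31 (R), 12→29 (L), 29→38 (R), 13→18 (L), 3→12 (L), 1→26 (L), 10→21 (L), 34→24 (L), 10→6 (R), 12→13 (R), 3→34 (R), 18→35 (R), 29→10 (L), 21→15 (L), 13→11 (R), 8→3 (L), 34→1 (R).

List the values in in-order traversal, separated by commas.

In-order visits the left subtree, then the node, then the right subtree.
At 8: go left to 3.
  At 3: go left to 12.
    At 12: go left to 29.
      At 29: go left to 10.
        At 10: go left to 21.
          At 21: go left to 15.
            15 is a leaf — visit 15.
          Visit 21.
          At 21: no right child.
        Visit 10.
        At 10: go right to 6.
          6 is a leaf — visit 6.
      Visit 29.
      At 29: go right to 38.
        At 38: no left child.
        Visit 38.
        At 38: go right to 31.
          31 is a leaf — visit 31.
    Visit 12.
    At 12: go right to 13.
      At 13: go left to 18.
        At 18: no left child.
        Visit 18.
        At 18: go right to 35.
          35 is a leaf — visit 35.
      Visit 13.
      At 13: go right to 11.
        11 is a leaf — visit 11.
  Visit 3.
  At 3: go right to 34.
    At 34: go left to 24.
      24 is a leaf — visit 24.
    Visit 34.
    At 34: go right to 1.
      At 1: go left to 26.
        26 is a leaf — visit 26.
      Visit 1.
      At 1: no right child.
Visit 8.
At 8: no right child.

15, 21, 10, 6, 29, 38, 31, 12, 18, 35, 13, 11, 3, 24, 34, 26, 1, 8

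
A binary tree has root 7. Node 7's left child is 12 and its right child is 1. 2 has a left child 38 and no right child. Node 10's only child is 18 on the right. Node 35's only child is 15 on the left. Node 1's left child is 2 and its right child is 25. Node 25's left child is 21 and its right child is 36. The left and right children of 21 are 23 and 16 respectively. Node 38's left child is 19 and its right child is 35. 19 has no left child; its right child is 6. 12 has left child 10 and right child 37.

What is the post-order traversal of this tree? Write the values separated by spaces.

18 10 37 12 6 19 15 35 38 2 23 16 21 36 25 1 7

Post-order visits the left subtree, then the right subtree, then the node.
At 7: go left to 12.
  At 12: go left to 10.
    At 10: no left child.
    At 10: go right to 18.
      18 is a leaf — visit 18.
    Visit 10.
  At 12: go right to 37.
    37 is a leaf — visit 37.
  Visit 12.
At 7: go right to 1.
  At 1: go left to 2.
    At 2: go left to 38.
      At 38: go left to 19.
        At 19: no left child.
        At 19: go right to 6.
          6 is a leaf — visit 6.
        Visit 19.
      At 38: go right to 35.
        At 35: go left to 15.
          15 is a leaf — visit 15.
        At 35: no right child.
        Visit 35.
      Visit 38.
    At 2: no right child.
    Visit 2.
  At 1: go right to 25.
    At 25: go left to 21.
      At 21: go left to 23.
        23 is a leaf — visit 23.
      At 21: go right to 16.
        16 is a leaf — visit 16.
      Visit 21.
    At 25: go right to 36.
      36 is a leaf — visit 36.
    Visit 25.
  Visit 1.
Visit 7.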